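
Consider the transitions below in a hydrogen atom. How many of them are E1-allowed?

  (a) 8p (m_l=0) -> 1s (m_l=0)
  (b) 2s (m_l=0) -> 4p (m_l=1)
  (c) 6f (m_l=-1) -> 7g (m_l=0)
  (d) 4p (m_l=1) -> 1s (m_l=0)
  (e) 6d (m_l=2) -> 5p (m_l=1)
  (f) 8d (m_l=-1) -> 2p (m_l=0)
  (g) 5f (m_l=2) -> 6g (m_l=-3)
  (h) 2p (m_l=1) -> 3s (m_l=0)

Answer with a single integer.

7

(a) allowed
(b) allowed
(c) allowed
(d) allowed
(e) allowed
(f) allowed
(g) forbidden — Δm_l = -5 (E1 requires Δm_l = 0, ±1)
(h) allowed
Total allowed: 7 of 8.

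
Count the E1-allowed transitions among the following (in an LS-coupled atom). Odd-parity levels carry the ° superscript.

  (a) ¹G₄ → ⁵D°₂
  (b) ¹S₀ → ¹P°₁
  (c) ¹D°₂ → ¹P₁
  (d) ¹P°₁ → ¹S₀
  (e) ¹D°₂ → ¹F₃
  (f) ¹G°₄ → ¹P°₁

(a) forbidden (ΔS, ΔL, ΔJ fail)
(b) allowed
(c) allowed
(d) allowed
(e) allowed
(f) forbidden (parity, ΔL, ΔJ fail)
Total allowed: 4 of 6.

4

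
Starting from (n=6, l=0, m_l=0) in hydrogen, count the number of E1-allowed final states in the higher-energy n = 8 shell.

3

E1 requires Δl = ±1, so l_f ∈ {-1, 1}; with 0 ≤ l_f ≤ n_f−1 = 7, the allowed l_f values are {1}.
For l_f = 1: m_f ∈ {m_i−1, m_i, m_i+1} ∩ [−1, 1] = {-1, 0, 1} → 3 states.
Total: 3.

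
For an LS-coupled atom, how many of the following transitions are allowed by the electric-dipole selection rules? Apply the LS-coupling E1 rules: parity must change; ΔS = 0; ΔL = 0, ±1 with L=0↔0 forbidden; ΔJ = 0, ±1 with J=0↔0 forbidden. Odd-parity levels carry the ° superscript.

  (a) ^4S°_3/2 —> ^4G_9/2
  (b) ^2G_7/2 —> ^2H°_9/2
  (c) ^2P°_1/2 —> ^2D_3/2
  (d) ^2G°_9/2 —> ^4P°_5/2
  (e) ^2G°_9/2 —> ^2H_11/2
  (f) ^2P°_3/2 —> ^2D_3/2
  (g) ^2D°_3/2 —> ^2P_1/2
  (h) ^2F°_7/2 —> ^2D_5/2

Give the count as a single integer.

(a) forbidden (ΔL, ΔJ fail)
(b) allowed
(c) allowed
(d) forbidden (parity, ΔS, ΔL, ΔJ fail)
(e) allowed
(f) allowed
(g) allowed
(h) allowed
Total allowed: 6 of 8.

6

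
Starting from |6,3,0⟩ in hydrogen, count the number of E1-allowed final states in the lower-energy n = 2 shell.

E1 requires l_f ∈ {2, 4}, but neither lies in [0, 1], so no final state is reachable.
Total: 0.

0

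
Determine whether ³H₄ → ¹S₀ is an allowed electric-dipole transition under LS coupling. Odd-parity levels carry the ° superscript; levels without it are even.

Parity must change: even → even — fails.
ΔS = 0: S: 1 → 0 — fails.
ΔL = 0, ±1 (not L=0↔0): L: 5 → 0, ΔL = -5 — fails.
ΔJ = 0, ±1 (not J=0↔0): J: 4 → 0, ΔJ = -4 — fails.
Rule(s) violated: parity, ΔS, ΔL, ΔJ.

forbidden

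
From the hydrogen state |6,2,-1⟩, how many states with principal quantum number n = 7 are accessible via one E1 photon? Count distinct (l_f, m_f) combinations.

E1 requires Δl = ±1, so l_f ∈ {1, 3}; with 0 ≤ l_f ≤ n_f−1 = 6, the allowed l_f values are {1, 3}.
For l_f = 1: m_f ∈ {m_i−1, m_i, m_i+1} ∩ [−1, 1] = {-1, 0} → 2 states.
For l_f = 3: m_f ∈ {m_i−1, m_i, m_i+1} ∩ [−3, 3] = {-2, -1, 0} → 3 states.
Total: 5.

5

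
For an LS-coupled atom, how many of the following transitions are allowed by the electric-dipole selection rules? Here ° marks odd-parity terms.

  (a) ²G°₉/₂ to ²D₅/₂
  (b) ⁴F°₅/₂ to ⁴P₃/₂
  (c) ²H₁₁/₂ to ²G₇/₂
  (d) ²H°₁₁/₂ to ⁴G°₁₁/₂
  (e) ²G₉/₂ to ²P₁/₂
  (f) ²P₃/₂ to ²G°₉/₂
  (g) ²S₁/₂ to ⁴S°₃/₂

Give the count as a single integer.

0

(a) forbidden (ΔL, ΔJ fail)
(b) forbidden (ΔL fails)
(c) forbidden (parity, ΔJ fail)
(d) forbidden (parity, ΔS fail)
(e) forbidden (parity, ΔL, ΔJ fail)
(f) forbidden (ΔL, ΔJ fail)
(g) forbidden (ΔS, ΔL fail)
Total allowed: 0 of 7.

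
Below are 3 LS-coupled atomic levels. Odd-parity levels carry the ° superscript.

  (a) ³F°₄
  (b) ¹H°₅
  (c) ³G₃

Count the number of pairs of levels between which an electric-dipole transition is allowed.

1

(a)–(b): forbidden (parity, ΔS, ΔL).
(a)–(c): allowed.
(b)–(c): forbidden (ΔS, ΔJ).
Allowed pairs: 1 of 3.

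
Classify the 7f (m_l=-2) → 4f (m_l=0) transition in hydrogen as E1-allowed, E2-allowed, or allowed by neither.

Δl = 3 − 3 = +0; l_i + l_f = 6.
Δm_l = +2.
E1 (Δl = ±1, |Δm_l| ≤ 1): not satisfied.
E2 (Δl = 0,±2, l_i+l_f ≥ 2, |Δm_l| ≤ 2): satisfied.

E2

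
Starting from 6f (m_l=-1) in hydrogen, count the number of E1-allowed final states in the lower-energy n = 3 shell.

3

E1 requires Δl = ±1, so l_f ∈ {2, 4}; with 0 ≤ l_f ≤ n_f−1 = 2, the allowed l_f values are {2}.
For l_f = 2: m_f ∈ {m_i−1, m_i, m_i+1} ∩ [−2, 2] = {-2, -1, 0} → 3 states.
Total: 3.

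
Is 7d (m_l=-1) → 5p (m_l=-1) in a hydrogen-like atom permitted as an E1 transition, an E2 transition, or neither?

E1

Δl = 1 − 2 = -1; l_i + l_f = 3.
Δm_l = +0.
E1 (Δl = ±1, |Δm_l| ≤ 1): satisfied.
E2 (Δl = 0,±2, l_i+l_f ≥ 2, |Δm_l| ≤ 2): not satisfied.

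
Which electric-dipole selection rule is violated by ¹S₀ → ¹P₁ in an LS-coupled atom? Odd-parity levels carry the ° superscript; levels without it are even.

parity

Initial level: S=0, L=0, J=0, parity even. Final level: S=0, L=1, J=1, parity even.
ΔS = 0: S: 0 → 0 — passes.
ΔJ = 0, ±1 (not J=0↔0): J: 0 → 1, ΔJ = +1 — passes.
Parity must change: even → even — fails.
ΔL = 0, ±1 (not L=0↔0): L: 0 → 1, ΔL = +1 — passes.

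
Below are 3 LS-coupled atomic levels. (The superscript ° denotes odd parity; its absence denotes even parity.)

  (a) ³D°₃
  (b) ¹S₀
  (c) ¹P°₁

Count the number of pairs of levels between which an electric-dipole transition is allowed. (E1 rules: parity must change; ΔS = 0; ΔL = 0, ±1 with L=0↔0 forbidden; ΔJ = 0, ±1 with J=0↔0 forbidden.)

(a)–(b): forbidden (ΔS, ΔL, ΔJ).
(a)–(c): forbidden (parity, ΔS, ΔJ).
(b)–(c): allowed.
Allowed pairs: 1 of 3.

1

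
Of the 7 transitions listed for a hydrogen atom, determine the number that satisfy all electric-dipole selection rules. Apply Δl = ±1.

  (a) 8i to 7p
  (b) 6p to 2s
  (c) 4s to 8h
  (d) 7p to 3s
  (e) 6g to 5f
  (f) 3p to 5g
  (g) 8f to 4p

3

(a) forbidden — Δl = -5 (E1 requires Δl = ±1)
(b) allowed
(c) forbidden — Δl = +5 (E1 requires Δl = ±1)
(d) allowed
(e) allowed
(f) forbidden — Δl = +3 (E1 requires Δl = ±1)
(g) forbidden — Δl = -2 (E1 requires Δl = ±1)
Total allowed: 3 of 7.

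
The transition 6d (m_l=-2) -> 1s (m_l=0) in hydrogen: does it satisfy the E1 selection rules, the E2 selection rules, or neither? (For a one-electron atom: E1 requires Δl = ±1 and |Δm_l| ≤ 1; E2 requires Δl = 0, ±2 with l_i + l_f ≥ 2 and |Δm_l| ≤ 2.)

Δl = 0 − 2 = -2; l_i + l_f = 2.
Δm_l = +2.
E1 (Δl = ±1, |Δm_l| ≤ 1): not satisfied.
E2 (Δl = 0,±2, l_i+l_f ≥ 2, |Δm_l| ≤ 2): satisfied.

E2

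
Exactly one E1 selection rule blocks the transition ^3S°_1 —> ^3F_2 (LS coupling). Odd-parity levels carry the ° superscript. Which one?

Parity must change: odd → even — ok.
ΔS = 0: S: 1 → 1 — ok.
ΔL = 0, ±1 (not L=0↔0): L: 0 → 3, ΔL = +3 — fails.
ΔJ = 0, ±1 (not J=0↔0): J: 1 → 2, ΔJ = +1 — ok.

the ΔL = 0, ±1 rule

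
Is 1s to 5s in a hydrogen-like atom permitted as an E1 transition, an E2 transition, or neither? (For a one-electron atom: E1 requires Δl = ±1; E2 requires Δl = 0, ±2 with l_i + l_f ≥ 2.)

neither

Δl = 0 − 0 = +0; l_i + l_f = 0.
E1 (Δl = ±1): not satisfied.
E2 (Δl = 0,±2, l_i+l_f ≥ 2): not satisfied.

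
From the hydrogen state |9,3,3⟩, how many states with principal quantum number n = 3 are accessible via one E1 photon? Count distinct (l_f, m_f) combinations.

E1 requires Δl = ±1, so l_f ∈ {2, 4}; with 0 ≤ l_f ≤ n_f−1 = 2, the allowed l_f values are {2}.
For l_f = 2: m_f ∈ {m_i−1, m_i, m_i+1} ∩ [−2, 2] = {2} → 1 state.
Total: 1.

1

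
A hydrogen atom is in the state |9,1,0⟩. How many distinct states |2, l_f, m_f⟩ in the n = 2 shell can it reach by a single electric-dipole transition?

1

E1 requires Δl = ±1, so l_f ∈ {0, 2}; with 0 ≤ l_f ≤ n_f−1 = 1, the allowed l_f values are {0}.
For l_f = 0: m_f ∈ {m_i−1, m_i, m_i+1} ∩ [−0, 0] = {0} → 1 state.
Total: 1.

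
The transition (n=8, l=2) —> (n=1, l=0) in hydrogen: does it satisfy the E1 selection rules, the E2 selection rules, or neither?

E2

Δl = 0 − 2 = -2; l_i + l_f = 2.
E1 (Δl = ±1): not satisfied.
E2 (Δl = 0,±2, l_i+l_f ≥ 2): satisfied.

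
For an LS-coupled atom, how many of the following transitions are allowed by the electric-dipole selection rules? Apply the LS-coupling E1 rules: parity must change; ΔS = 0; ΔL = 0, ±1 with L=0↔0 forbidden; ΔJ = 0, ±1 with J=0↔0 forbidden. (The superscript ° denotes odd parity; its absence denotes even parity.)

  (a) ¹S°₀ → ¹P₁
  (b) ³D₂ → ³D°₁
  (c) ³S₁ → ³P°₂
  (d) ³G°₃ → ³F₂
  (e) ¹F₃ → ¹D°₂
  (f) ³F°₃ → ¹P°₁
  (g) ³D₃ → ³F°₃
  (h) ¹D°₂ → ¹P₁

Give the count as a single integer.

(a) allowed
(b) allowed
(c) allowed
(d) allowed
(e) allowed
(f) forbidden (parity, ΔS, ΔL, ΔJ fail)
(g) allowed
(h) allowed
Total allowed: 7 of 8.

7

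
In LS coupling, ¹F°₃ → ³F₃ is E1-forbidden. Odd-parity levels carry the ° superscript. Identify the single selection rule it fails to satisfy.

Initial level: S=0, L=3, J=3, parity odd. Final level: S=1, L=3, J=3, parity even.
ΔL = 0, ±1 (not L=0↔0): L: 3 → 3, ΔL = +0 — ok.
ΔJ = 0, ±1 (not J=0↔0): J: 3 → 3, ΔJ = +0 — ok.
Parity must change: odd → even — ok.
ΔS = 0: S: 0 → 1 — fails.

the ΔS = 0 rule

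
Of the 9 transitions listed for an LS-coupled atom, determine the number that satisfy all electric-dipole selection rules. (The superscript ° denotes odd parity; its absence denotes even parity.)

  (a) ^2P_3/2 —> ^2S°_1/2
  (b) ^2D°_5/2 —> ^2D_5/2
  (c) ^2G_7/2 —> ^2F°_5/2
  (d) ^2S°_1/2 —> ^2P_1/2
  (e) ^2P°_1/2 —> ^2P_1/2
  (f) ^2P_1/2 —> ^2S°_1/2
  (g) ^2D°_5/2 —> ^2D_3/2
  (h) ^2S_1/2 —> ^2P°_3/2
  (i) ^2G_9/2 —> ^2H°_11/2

9

(a) allowed
(b) allowed
(c) allowed
(d) allowed
(e) allowed
(f) allowed
(g) allowed
(h) allowed
(i) allowed
Total allowed: 9 of 9.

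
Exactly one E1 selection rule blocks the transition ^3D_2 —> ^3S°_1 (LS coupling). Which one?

Reading off the term symbols: S 1→1, L 2→0, J 2→1, parity even→odd.
Parity must change: even → odd — passes.
ΔS = 0: S: 1 → 1 — passes.
ΔJ = 0, ±1 (not J=0↔0): J: 2 → 1, ΔJ = -1 — passes.
ΔL = 0, ±1 (not L=0↔0): L: 2 → 0, ΔL = -2 — fails.

the ΔL = 0, ±1 rule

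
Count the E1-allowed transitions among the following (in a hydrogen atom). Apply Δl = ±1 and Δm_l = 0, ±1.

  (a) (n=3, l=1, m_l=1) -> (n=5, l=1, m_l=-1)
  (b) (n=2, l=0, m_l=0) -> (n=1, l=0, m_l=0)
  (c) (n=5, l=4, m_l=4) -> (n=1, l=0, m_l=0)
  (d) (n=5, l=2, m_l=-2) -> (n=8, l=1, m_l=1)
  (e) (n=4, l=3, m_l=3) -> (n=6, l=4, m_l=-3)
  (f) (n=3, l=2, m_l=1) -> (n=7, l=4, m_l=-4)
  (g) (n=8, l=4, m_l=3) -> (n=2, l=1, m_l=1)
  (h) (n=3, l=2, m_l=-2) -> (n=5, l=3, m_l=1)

0

(a) forbidden — Δl = +0 (E1 requires Δl = ±1); Δm_l = -2 (E1 requires Δm_l = 0, ±1)
(b) forbidden — Δl = +0 (E1 requires Δl = ±1)
(c) forbidden — Δl = -4 (E1 requires Δl = ±1); Δm_l = -4 (E1 requires Δm_l = 0, ±1)
(d) forbidden — Δm_l = +3 (E1 requires Δm_l = 0, ±1)
(e) forbidden — Δm_l = -6 (E1 requires Δm_l = 0, ±1)
(f) forbidden — Δl = +2 (E1 requires Δl = ±1); Δm_l = -5 (E1 requires Δm_l = 0, ±1)
(g) forbidden — Δl = -3 (E1 requires Δl = ±1); Δm_l = -2 (E1 requires Δm_l = 0, ±1)
(h) forbidden — Δm_l = +3 (E1 requires Δm_l = 0, ±1)
Total allowed: 0 of 8.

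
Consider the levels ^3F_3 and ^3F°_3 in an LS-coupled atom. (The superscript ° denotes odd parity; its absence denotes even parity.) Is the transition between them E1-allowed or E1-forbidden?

allowed

Parity must change: even → odd — ✓.
ΔS = 0: S: 1 → 1 — ✓.
ΔL = 0, ±1 (not L=0↔0): L: 3 → 3, ΔL = +0 — ✓.
ΔJ = 0, ±1 (not J=0↔0): J: 3 → 3, ΔJ = +0 — ✓.
All four E1 rules are satisfied.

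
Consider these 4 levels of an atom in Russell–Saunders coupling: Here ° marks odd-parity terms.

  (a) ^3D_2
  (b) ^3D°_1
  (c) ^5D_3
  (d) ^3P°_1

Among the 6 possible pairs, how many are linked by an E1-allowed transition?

(a)–(b): allowed.
(a)–(c): forbidden (parity, ΔS).
(a)–(d): allowed.
(b)–(c): forbidden (ΔS, ΔJ).
(b)–(d): forbidden (parity).
(c)–(d): forbidden (ΔS, ΔJ).
Allowed pairs: 2 of 6.

2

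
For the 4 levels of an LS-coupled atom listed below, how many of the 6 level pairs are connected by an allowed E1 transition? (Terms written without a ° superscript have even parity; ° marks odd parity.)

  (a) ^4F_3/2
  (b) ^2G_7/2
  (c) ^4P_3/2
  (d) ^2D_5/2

(a)–(b): forbidden (parity, ΔS, ΔJ).
(a)–(c): forbidden (parity, ΔL).
(a)–(d): forbidden (parity, ΔS).
(b)–(c): forbidden (parity, ΔS, ΔL, ΔJ).
(b)–(d): forbidden (parity, ΔL).
(c)–(d): forbidden (parity, ΔS).
Allowed pairs: 0 of 6.

0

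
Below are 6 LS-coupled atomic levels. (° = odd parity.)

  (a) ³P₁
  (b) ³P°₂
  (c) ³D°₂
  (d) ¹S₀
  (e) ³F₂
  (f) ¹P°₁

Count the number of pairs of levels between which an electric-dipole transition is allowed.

4

(a)–(b): allowed.
(a)–(c): allowed.
(a)–(d): forbidden (parity, ΔS).
(a)–(e): forbidden (parity, ΔL).
(a)–(f): forbidden (ΔS).
(b)–(c): forbidden (parity).
(b)–(d): forbidden (ΔS, ΔJ).
(b)–(e): forbidden (ΔL).
(b)–(f): forbidden (parity, ΔS).
(c)–(d): forbidden (ΔS, ΔL, ΔJ).
(c)–(e): allowed.
(c)–(f): forbidden (parity, ΔS).
(d)–(e): forbidden (parity, ΔS, ΔL, ΔJ).
(d)–(f): allowed.
(e)–(f): forbidden (ΔS, ΔL).
Allowed pairs: 4 of 15.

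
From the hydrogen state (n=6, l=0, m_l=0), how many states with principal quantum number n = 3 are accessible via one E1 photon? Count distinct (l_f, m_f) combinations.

3

E1 requires Δl = ±1, so l_f ∈ {-1, 1}; with 0 ≤ l_f ≤ n_f−1 = 2, the allowed l_f values are {1}.
For l_f = 1: m_f ∈ {m_i−1, m_i, m_i+1} ∩ [−1, 1] = {-1, 0, 1} → 3 states.
Total: 3.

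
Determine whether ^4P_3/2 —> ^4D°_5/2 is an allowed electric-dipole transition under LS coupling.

allowed

Reading off the term symbols: S 3/2→3/2, L 1→2, J 3/2→5/2, parity even→odd.
Parity must change: even → odd — ok.
ΔS = 0: S: 3/2 → 3/2 — ok.
ΔL = 0, ±1 (not L=0↔0): L: 1 → 2, ΔL = +1 — ok.
ΔJ = 0, ±1 (not J=0↔0): J: 3/2 → 5/2, ΔJ = +1 — ok.
All four E1 rules are satisfied.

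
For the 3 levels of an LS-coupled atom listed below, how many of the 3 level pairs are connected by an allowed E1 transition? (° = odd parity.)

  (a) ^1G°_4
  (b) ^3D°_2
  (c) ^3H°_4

0

(a)–(b): forbidden (parity, ΔS, ΔL, ΔJ).
(a)–(c): forbidden (parity, ΔS).
(b)–(c): forbidden (parity, ΔL, ΔJ).
Allowed pairs: 0 of 3.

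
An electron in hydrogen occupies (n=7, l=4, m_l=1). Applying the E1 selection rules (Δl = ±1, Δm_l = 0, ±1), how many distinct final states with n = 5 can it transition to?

E1 requires Δl = ±1, so l_f ∈ {3, 5}; with 0 ≤ l_f ≤ n_f−1 = 4, the allowed l_f values are {3}.
For l_f = 3: m_f ∈ {m_i−1, m_i, m_i+1} ∩ [−3, 3] = {0, 1, 2} → 3 states.
Total: 3.

3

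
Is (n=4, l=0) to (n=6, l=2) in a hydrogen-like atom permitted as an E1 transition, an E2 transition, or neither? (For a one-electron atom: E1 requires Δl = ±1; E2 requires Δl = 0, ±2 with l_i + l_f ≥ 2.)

E2

Δl = 2 − 0 = +2; l_i + l_f = 2.
E1 (Δl = ±1): not satisfied.
E2 (Δl = 0,±2, l_i+l_f ≥ 2): satisfied.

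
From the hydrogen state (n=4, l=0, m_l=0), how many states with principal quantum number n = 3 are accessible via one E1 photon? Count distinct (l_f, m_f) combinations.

E1 requires Δl = ±1, so l_f ∈ {-1, 1}; with 0 ≤ l_f ≤ n_f−1 = 2, the allowed l_f values are {1}.
For l_f = 1: m_f ∈ {m_i−1, m_i, m_i+1} ∩ [−1, 1] = {-1, 0, 1} → 3 states.
Total: 3.

3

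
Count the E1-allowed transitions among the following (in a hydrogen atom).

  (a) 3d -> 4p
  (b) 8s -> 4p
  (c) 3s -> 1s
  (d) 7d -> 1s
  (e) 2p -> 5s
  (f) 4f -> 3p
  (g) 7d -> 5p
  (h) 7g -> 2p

4

(a) allowed
(b) allowed
(c) forbidden — Δl = +0 (E1 requires Δl = ±1)
(d) forbidden — Δl = -2 (E1 requires Δl = ±1)
(e) allowed
(f) forbidden — Δl = -2 (E1 requires Δl = ±1)
(g) allowed
(h) forbidden — Δl = -3 (E1 requires Δl = ±1)
Total allowed: 4 of 8.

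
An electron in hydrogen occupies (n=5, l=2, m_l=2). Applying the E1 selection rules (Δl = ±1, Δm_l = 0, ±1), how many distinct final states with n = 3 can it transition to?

1

E1 requires Δl = ±1, so l_f ∈ {1, 3}; with 0 ≤ l_f ≤ n_f−1 = 2, the allowed l_f values are {1}.
For l_f = 1: m_f ∈ {m_i−1, m_i, m_i+1} ∩ [−1, 1] = {1} → 1 state.
Total: 1.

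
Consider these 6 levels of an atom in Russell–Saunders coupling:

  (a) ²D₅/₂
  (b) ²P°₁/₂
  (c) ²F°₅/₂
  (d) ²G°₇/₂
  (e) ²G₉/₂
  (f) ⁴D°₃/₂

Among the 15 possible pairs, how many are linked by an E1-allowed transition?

(a)–(b): forbidden (ΔJ).
(a)–(c): allowed.
(a)–(d): forbidden (ΔL).
(a)–(e): forbidden (parity, ΔL, ΔJ).
(a)–(f): forbidden (ΔS).
(b)–(c): forbidden (parity, ΔL, ΔJ).
(b)–(d): forbidden (parity, ΔL, ΔJ).
(b)–(e): forbidden (ΔL, ΔJ).
(b)–(f): forbidden (parity, ΔS).
(c)–(d): forbidden (parity).
(c)–(e): forbidden (ΔJ).
(c)–(f): forbidden (parity, ΔS).
(d)–(e): allowed.
(d)–(f): forbidden (parity, ΔS, ΔL, ΔJ).
(e)–(f): forbidden (ΔS, ΔL, ΔJ).
Allowed pairs: 2 of 15.

2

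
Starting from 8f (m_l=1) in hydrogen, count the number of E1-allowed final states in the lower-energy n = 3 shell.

3

E1 requires Δl = ±1, so l_f ∈ {2, 4}; with 0 ≤ l_f ≤ n_f−1 = 2, the allowed l_f values are {2}.
For l_f = 2: m_f ∈ {m_i−1, m_i, m_i+1} ∩ [−2, 2] = {0, 1, 2} → 3 states.
Total: 3.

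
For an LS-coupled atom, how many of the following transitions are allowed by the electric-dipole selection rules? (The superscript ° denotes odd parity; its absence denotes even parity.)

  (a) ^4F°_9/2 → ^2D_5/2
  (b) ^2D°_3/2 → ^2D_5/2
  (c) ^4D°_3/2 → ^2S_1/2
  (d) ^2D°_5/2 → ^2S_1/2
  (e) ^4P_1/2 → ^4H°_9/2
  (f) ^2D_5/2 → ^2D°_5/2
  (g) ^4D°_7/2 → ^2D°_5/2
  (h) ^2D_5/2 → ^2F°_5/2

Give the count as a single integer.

3

(a) forbidden (ΔS, ΔJ fail)
(b) allowed
(c) forbidden (ΔS, ΔL fail)
(d) forbidden (ΔL, ΔJ fail)
(e) forbidden (ΔL, ΔJ fail)
(f) allowed
(g) forbidden (parity, ΔS fail)
(h) allowed
Total allowed: 3 of 8.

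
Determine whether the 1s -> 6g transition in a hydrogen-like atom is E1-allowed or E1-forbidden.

Δl = 4 − 0 = +4; the E1 rule Δl = ±1 is violated.
The transition is electric-dipole forbidden.

forbidden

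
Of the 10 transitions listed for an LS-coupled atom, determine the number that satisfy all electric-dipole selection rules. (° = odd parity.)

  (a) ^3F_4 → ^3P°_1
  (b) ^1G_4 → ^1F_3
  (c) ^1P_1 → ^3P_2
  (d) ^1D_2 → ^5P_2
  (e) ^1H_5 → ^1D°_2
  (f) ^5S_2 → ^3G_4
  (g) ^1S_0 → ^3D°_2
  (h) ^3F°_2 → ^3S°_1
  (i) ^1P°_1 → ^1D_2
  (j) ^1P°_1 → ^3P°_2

(a) forbidden (ΔL, ΔJ fail)
(b) forbidden (parity fails)
(c) forbidden (parity, ΔS fail)
(d) forbidden (parity, ΔS fail)
(e) forbidden (ΔL, ΔJ fail)
(f) forbidden (parity, ΔS, ΔL, ΔJ fail)
(g) forbidden (ΔS, ΔL, ΔJ fail)
(h) forbidden (parity, ΔL fail)
(i) allowed
(j) forbidden (parity, ΔS fail)
Total allowed: 1 of 10.

1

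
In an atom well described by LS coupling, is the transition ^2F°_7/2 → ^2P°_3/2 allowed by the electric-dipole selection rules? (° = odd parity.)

forbidden

Initial level: S=1/2, L=3, J=7/2, parity odd. Final level: S=1/2, L=1, J=3/2, parity odd.
Parity must change: odd → odd — fails.
ΔS = 0: S: 1/2 → 1/2 — passes.
ΔL = 0, ±1 (not L=0↔0): L: 3 → 1, ΔL = -2 — fails.
ΔJ = 0, ±1 (not J=0↔0): J: 7/2 → 3/2, ΔJ = -2 — fails.
Rule(s) violated: parity, ΔL, ΔJ.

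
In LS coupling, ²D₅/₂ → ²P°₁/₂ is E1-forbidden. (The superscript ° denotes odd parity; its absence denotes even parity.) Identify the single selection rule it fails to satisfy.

Initial level: S=1/2, L=2, J=5/2, parity even. Final level: S=1/2, L=1, J=1/2, parity odd.
Parity must change: even → odd — satisfied.
ΔS = 0: S: 1/2 → 1/2 — satisfied.
ΔL = 0, ±1 (not L=0↔0): L: 2 → 1, ΔL = -1 — satisfied.
ΔJ = 0, ±1 (not J=0↔0): J: 5/2 → 1/2, ΔJ = -2 — violated.

the ΔJ = 0, ±1 rule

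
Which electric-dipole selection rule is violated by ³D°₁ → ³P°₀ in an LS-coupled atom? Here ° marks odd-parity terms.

Reading off the term symbols: S 1→1, L 2→1, J 1→0, parity odd→odd.
ΔL = 0, ±1 (not L=0↔0): L: 2 → 1, ΔL = -1 — ✓.
ΔS = 0: S: 1 → 1 — ✓.
ΔJ = 0, ±1 (not J=0↔0): J: 1 → 0, ΔJ = -1 — ✓.
Parity must change: odd → odd — ✗.

parity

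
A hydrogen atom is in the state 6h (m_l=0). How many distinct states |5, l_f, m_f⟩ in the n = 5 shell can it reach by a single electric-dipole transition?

E1 requires Δl = ±1, so l_f ∈ {4, 6}; with 0 ≤ l_f ≤ n_f−1 = 4, the allowed l_f values are {4}.
For l_f = 4: m_f ∈ {m_i−1, m_i, m_i+1} ∩ [−4, 4] = {-1, 0, 1} → 3 states.
Total: 3.

3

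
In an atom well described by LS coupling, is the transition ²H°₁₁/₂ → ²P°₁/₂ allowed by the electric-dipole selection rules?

forbidden

ΔJ = 0, ±1 (not J=0↔0): J: 11/2 → 1/2, ΔJ = -5 — fails.
ΔS = 0: S: 1/2 → 1/2 — ok.
Parity must change: odd → odd — fails.
ΔL = 0, ±1 (not L=0↔0): L: 5 → 1, ΔL = -4 — fails.
Rule(s) violated: parity, ΔL, ΔJ.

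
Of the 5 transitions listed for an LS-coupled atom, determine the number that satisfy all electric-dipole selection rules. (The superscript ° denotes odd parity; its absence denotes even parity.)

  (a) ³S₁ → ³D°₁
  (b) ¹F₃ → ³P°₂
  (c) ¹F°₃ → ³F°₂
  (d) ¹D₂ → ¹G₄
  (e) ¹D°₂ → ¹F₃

1

(a) forbidden (ΔL fails)
(b) forbidden (ΔS, ΔL fail)
(c) forbidden (parity, ΔS fail)
(d) forbidden (parity, ΔL, ΔJ fail)
(e) allowed
Total allowed: 1 of 5.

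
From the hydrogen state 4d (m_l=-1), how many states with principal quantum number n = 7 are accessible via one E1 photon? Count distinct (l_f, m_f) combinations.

5

E1 requires Δl = ±1, so l_f ∈ {1, 3}; with 0 ≤ l_f ≤ n_f−1 = 6, the allowed l_f values are {1, 3}.
For l_f = 1: m_f ∈ {m_i−1, m_i, m_i+1} ∩ [−1, 1] = {-1, 0} → 2 states.
For l_f = 3: m_f ∈ {m_i−1, m_i, m_i+1} ∩ [−3, 3] = {-2, -1, 0} → 3 states.
Total: 5.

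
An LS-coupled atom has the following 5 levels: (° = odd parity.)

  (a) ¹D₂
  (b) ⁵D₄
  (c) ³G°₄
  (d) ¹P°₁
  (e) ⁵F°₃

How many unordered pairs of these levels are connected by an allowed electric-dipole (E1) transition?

(a)–(b): forbidden (parity, ΔS, ΔJ).
(a)–(c): forbidden (ΔS, ΔL, ΔJ).
(a)–(d): allowed.
(a)–(e): forbidden (ΔS).
(b)–(c): forbidden (ΔS, ΔL).
(b)–(d): forbidden (ΔS, ΔJ).
(b)–(e): allowed.
(c)–(d): forbidden (parity, ΔS, ΔL, ΔJ).
(c)–(e): forbidden (parity, ΔS).
(d)–(e): forbidden (parity, ΔS, ΔL, ΔJ).
Allowed pairs: 2 of 10.

2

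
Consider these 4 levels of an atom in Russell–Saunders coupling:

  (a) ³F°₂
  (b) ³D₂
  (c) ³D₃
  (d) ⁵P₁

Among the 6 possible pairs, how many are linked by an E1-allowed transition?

(a)–(b): allowed.
(a)–(c): allowed.
(a)–(d): forbidden (ΔS, ΔL).
(b)–(c): forbidden (parity).
(b)–(d): forbidden (parity, ΔS).
(c)–(d): forbidden (parity, ΔS, ΔJ).
Allowed pairs: 2 of 6.

2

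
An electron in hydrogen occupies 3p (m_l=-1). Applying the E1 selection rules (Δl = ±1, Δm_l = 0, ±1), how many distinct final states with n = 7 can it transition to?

E1 requires Δl = ±1, so l_f ∈ {0, 2}; with 0 ≤ l_f ≤ n_f−1 = 6, the allowed l_f values are {0, 2}.
For l_f = 0: m_f ∈ {m_i−1, m_i, m_i+1} ∩ [−0, 0] = {0} → 1 state.
For l_f = 2: m_f ∈ {m_i−1, m_i, m_i+1} ∩ [−2, 2] = {-2, -1, 0} → 3 states.
Total: 4.

4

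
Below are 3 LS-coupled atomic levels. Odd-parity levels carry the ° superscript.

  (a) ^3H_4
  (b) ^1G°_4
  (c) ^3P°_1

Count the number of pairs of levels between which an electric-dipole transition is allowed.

(a)–(b): forbidden (ΔS).
(a)–(c): forbidden (ΔL, ΔJ).
(b)–(c): forbidden (parity, ΔS, ΔL, ΔJ).
Allowed pairs: 0 of 3.

0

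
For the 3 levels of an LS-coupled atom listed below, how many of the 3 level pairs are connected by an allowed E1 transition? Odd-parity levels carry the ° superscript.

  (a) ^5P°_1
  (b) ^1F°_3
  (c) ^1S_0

(a)–(b): forbidden (parity, ΔS, ΔL, ΔJ).
(a)–(c): forbidden (ΔS).
(b)–(c): forbidden (ΔL, ΔJ).
Allowed pairs: 0 of 3.

0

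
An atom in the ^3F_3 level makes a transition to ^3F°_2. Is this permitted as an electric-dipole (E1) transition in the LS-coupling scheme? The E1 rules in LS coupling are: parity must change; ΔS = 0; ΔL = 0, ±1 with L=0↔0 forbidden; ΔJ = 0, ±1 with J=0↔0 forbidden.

Initial level: S=1, L=3, J=3, parity even. Final level: S=1, L=3, J=2, parity odd.
Parity must change: even → odd — passes.
ΔS = 0: S: 1 → 1 — passes.
ΔL = 0, ±1 (not L=0↔0): L: 3 → 3, ΔL = +0 — passes.
ΔJ = 0, ±1 (not J=0↔0): J: 3 → 2, ΔJ = -1 — passes.
All four E1 rules are satisfied.

allowed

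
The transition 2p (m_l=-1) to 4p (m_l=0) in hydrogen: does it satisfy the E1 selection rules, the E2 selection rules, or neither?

Δl = 1 − 1 = +0; l_i + l_f = 2.
Δm_l = +1.
E1 (Δl = ±1, |Δm_l| ≤ 1): not satisfied.
E2 (Δl = 0,±2, l_i+l_f ≥ 2, |Δm_l| ≤ 2): satisfied.

E2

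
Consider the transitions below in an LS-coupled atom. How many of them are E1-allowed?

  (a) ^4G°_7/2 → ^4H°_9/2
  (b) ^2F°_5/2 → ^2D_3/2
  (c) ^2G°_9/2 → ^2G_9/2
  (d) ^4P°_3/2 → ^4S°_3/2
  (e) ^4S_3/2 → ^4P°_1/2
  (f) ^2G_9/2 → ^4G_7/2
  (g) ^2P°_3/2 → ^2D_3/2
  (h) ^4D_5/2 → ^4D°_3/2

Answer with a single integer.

(a) forbidden (parity fails)
(b) allowed
(c) allowed
(d) forbidden (parity fails)
(e) allowed
(f) forbidden (parity, ΔS fail)
(g) allowed
(h) allowed
Total allowed: 5 of 8.

5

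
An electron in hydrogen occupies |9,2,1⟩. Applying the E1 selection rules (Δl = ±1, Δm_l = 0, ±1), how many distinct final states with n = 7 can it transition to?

5

E1 requires Δl = ±1, so l_f ∈ {1, 3}; with 0 ≤ l_f ≤ n_f−1 = 6, the allowed l_f values are {1, 3}.
For l_f = 1: m_f ∈ {m_i−1, m_i, m_i+1} ∩ [−1, 1] = {0, 1} → 2 states.
For l_f = 3: m_f ∈ {m_i−1, m_i, m_i+1} ∩ [−3, 3] = {0, 1, 2} → 3 states.
Total: 5.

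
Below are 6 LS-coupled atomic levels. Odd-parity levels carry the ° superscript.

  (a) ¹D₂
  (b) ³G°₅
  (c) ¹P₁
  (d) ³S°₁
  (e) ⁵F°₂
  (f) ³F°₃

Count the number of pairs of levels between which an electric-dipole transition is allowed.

0

(a)–(b): forbidden (ΔS, ΔL, ΔJ).
(a)–(c): forbidden (parity).
(a)–(d): forbidden (ΔS, ΔL).
(a)–(e): forbidden (ΔS).
(a)–(f): forbidden (ΔS).
(b)–(c): forbidden (ΔS, ΔL, ΔJ).
(b)–(d): forbidden (parity, ΔL, ΔJ).
(b)–(e): forbidden (parity, ΔS, ΔJ).
(b)–(f): forbidden (parity, ΔJ).
(c)–(d): forbidden (ΔS).
(c)–(e): forbidden (ΔS, ΔL).
(c)–(f): forbidden (ΔS, ΔL, ΔJ).
(d)–(e): forbidden (parity, ΔS, ΔL).
(d)–(f): forbidden (parity, ΔL, ΔJ).
(e)–(f): forbidden (parity, ΔS).
Allowed pairs: 0 of 15.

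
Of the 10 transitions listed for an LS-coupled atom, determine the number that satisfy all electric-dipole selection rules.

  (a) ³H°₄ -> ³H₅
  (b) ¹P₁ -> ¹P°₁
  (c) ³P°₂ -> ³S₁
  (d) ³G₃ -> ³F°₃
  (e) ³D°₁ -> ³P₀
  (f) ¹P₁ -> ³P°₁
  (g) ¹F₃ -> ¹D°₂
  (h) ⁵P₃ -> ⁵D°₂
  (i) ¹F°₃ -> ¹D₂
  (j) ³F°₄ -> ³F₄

9

(a) allowed
(b) allowed
(c) allowed
(d) allowed
(e) allowed
(f) forbidden (ΔS fails)
(g) allowed
(h) allowed
(i) allowed
(j) allowed
Total allowed: 9 of 10.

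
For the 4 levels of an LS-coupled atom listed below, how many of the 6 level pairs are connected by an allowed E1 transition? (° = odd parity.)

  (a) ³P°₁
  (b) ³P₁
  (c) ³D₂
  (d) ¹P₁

2

(a)–(b): allowed.
(a)–(c): allowed.
(a)–(d): forbidden (ΔS).
(b)–(c): forbidden (parity).
(b)–(d): forbidden (parity, ΔS).
(c)–(d): forbidden (parity, ΔS).
Allowed pairs: 2 of 6.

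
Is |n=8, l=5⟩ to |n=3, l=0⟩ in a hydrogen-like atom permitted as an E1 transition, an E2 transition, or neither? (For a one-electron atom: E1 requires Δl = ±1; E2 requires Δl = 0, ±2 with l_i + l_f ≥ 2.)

Δl = 0 − 5 = -5; l_i + l_f = 5.
E1 (Δl = ±1): not satisfied.
E2 (Δl = 0,±2, l_i+l_f ≥ 2): not satisfied.

neither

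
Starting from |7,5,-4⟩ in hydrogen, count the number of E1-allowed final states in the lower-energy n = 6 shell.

2

E1 requires Δl = ±1, so l_f ∈ {4, 6}; with 0 ≤ l_f ≤ n_f−1 = 5, the allowed l_f values are {4}.
For l_f = 4: m_f ∈ {m_i−1, m_i, m_i+1} ∩ [−4, 4] = {-4, -3} → 2 states.
Total: 2.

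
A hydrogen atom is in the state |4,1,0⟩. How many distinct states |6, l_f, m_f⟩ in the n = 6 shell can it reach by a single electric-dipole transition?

4

E1 requires Δl = ±1, so l_f ∈ {0, 2}; with 0 ≤ l_f ≤ n_f−1 = 5, the allowed l_f values are {0, 2}.
For l_f = 0: m_f ∈ {m_i−1, m_i, m_i+1} ∩ [−0, 0] = {0} → 1 state.
For l_f = 2: m_f ∈ {m_i−1, m_i, m_i+1} ∩ [−2, 2] = {-1, 0, 1} → 3 states.
Total: 4.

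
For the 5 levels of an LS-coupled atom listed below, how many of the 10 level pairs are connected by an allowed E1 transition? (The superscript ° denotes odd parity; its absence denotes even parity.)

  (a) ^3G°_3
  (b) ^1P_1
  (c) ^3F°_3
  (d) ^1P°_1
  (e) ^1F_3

(a)–(b): forbidden (ΔS, ΔL, ΔJ).
(a)–(c): forbidden (parity).
(a)–(d): forbidden (parity, ΔS, ΔL, ΔJ).
(a)–(e): forbidden (ΔS).
(b)–(c): forbidden (ΔS, ΔL, ΔJ).
(b)–(d): allowed.
(b)–(e): forbidden (parity, ΔL, ΔJ).
(c)–(d): forbidden (parity, ΔS, ΔL, ΔJ).
(c)–(e): forbidden (ΔS).
(d)–(e): forbidden (ΔL, ΔJ).
Allowed pairs: 1 of 10.

1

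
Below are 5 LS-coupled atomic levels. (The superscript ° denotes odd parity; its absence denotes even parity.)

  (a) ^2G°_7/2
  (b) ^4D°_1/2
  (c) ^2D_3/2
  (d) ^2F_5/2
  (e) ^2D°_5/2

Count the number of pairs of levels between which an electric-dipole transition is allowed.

(a)–(b): forbidden (parity, ΔS, ΔL, ΔJ).
(a)–(c): forbidden (ΔL, ΔJ).
(a)–(d): allowed.
(a)–(e): forbidden (parity, ΔL).
(b)–(c): forbidden (ΔS).
(b)–(d): forbidden (ΔS, ΔJ).
(b)–(e): forbidden (parity, ΔS, ΔJ).
(c)–(d): forbidden (parity).
(c)–(e): allowed.
(d)–(e): allowed.
Allowed pairs: 3 of 10.

3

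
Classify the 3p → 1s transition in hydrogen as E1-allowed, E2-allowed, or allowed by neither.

E1

Δl = 0 − 1 = -1; l_i + l_f = 1.
E1 (Δl = ±1): satisfied.
E2 (Δl = 0,±2, l_i+l_f ≥ 2): not satisfied.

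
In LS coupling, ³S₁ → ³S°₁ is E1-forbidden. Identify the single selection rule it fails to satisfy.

Initial level: S=1, L=0, J=1, parity even. Final level: S=1, L=0, J=1, parity odd.
Parity must change: even → odd — satisfied.
ΔS = 0: S: 1 → 1 — satisfied.
ΔL = 0, ±1 (not L=0↔0): L: 0 → 0, ΔL = +0 — violated.
ΔJ = 0, ±1 (not J=0↔0): J: 1 → 1, ΔJ = +0 — satisfied.

the L=0 ↔ L=0 exclusion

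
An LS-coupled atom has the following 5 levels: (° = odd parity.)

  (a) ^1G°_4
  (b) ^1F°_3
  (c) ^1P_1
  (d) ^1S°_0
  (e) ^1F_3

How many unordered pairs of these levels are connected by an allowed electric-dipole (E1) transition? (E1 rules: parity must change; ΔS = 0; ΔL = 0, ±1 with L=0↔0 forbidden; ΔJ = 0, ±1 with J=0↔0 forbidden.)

(a)–(b): forbidden (parity).
(a)–(c): forbidden (ΔL, ΔJ).
(a)–(d): forbidden (parity, ΔL, ΔJ).
(a)–(e): allowed.
(b)–(c): forbidden (ΔL, ΔJ).
(b)–(d): forbidden (parity, ΔL, ΔJ).
(b)–(e): allowed.
(c)–(d): allowed.
(c)–(e): forbidden (parity, ΔL, ΔJ).
(d)–(e): forbidden (ΔL, ΔJ).
Allowed pairs: 3 of 10.

3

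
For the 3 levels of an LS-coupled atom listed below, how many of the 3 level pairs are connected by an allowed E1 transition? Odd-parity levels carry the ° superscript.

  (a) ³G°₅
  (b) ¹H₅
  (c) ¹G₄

0

(a)–(b): forbidden (ΔS).
(a)–(c): forbidden (ΔS).
(b)–(c): forbidden (parity).
Allowed pairs: 0 of 3.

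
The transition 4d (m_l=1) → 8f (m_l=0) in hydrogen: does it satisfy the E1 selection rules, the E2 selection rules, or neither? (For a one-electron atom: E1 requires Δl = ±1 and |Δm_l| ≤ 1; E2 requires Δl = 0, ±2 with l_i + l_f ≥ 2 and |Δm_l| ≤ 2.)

Δl = 3 − 2 = +1; l_i + l_f = 5.
Δm_l = -1.
E1 (Δl = ±1, |Δm_l| ≤ 1): satisfied.
E2 (Δl = 0,±2, l_i+l_f ≥ 2, |Δm_l| ≤ 2): not satisfied.

E1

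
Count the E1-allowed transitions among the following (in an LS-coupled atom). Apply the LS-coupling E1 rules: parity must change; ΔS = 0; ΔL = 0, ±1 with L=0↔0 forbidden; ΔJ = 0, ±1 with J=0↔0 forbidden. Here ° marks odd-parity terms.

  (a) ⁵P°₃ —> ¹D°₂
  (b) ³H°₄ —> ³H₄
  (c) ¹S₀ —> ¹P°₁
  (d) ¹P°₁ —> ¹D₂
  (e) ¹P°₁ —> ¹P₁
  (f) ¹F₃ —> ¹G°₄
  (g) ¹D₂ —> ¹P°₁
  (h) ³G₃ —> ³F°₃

7

(a) forbidden (parity, ΔS fail)
(b) allowed
(c) allowed
(d) allowed
(e) allowed
(f) allowed
(g) allowed
(h) allowed
Total allowed: 7 of 8.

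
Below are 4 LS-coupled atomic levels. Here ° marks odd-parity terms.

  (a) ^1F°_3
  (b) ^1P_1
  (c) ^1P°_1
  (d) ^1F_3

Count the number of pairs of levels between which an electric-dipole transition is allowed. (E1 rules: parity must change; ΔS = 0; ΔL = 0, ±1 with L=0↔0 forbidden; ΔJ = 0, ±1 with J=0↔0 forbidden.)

(a)–(b): forbidden (ΔL, ΔJ).
(a)–(c): forbidden (parity, ΔL, ΔJ).
(a)–(d): allowed.
(b)–(c): allowed.
(b)–(d): forbidden (parity, ΔL, ΔJ).
(c)–(d): forbidden (ΔL, ΔJ).
Allowed pairs: 2 of 6.

2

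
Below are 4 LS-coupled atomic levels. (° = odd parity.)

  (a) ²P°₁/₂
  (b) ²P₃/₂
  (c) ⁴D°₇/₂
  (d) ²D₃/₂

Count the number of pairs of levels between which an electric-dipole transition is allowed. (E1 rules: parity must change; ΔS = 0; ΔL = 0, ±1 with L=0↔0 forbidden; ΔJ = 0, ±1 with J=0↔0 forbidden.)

2

(a)–(b): allowed.
(a)–(c): forbidden (parity, ΔS, ΔJ).
(a)–(d): allowed.
(b)–(c): forbidden (ΔS, ΔJ).
(b)–(d): forbidden (parity).
(c)–(d): forbidden (ΔS, ΔJ).
Allowed pairs: 2 of 6.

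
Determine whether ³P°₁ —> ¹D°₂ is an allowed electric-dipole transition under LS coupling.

forbidden

Reading off the term symbols: S 1→0, L 1→2, J 1→2, parity odd→odd.
ΔL = 0, ±1 (not L=0↔0): L: 1 → 2, ΔL = +1 — ✓.
ΔS = 0: S: 1 → 0 — ✗.
ΔJ = 0, ±1 (not J=0↔0): J: 1 → 2, ΔJ = +1 — ✓.
Parity must change: odd → odd — ✗.
Rule(s) violated: parity, ΔS.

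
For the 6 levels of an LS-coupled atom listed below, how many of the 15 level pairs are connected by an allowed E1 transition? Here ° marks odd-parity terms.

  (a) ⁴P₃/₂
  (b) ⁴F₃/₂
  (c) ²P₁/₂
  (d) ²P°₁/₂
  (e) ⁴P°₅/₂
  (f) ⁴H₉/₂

(a)–(b): forbidden (parity, ΔL).
(a)–(c): forbidden (parity, ΔS).
(a)–(d): forbidden (ΔS).
(a)–(e): allowed.
(a)–(f): forbidden (parity, ΔL, ΔJ).
(b)–(c): forbidden (parity, ΔS, ΔL).
(b)–(d): forbidden (ΔS, ΔL).
(b)–(e): forbidden (ΔL).
(b)–(f): forbidden (parity, ΔL, ΔJ).
(c)–(d): allowed.
(c)–(e): forbidden (ΔS, ΔJ).
(c)–(f): forbidden (parity, ΔS, ΔL, ΔJ).
(d)–(e): forbidden (parity, ΔS, ΔJ).
(d)–(f): forbidden (ΔS, ΔL, ΔJ).
(e)–(f): forbidden (ΔL, ΔJ).
Allowed pairs: 2 of 15.

2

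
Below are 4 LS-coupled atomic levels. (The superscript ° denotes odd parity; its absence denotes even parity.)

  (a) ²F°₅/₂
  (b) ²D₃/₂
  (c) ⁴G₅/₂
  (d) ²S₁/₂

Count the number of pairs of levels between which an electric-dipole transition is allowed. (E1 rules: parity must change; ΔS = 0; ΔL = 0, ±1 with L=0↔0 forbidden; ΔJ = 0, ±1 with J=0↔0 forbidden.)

1

(a)–(b): allowed.
(a)–(c): forbidden (ΔS).
(a)–(d): forbidden (ΔL, ΔJ).
(b)–(c): forbidden (parity, ΔS, ΔL).
(b)–(d): forbidden (parity, ΔL).
(c)–(d): forbidden (parity, ΔS, ΔL, ΔJ).
Allowed pairs: 1 of 6.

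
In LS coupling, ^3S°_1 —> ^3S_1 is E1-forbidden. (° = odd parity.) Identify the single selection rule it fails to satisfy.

the L=0 ↔ L=0 exclusion

Reading off the term symbols: S 1→1, L 0→0, J 1→1, parity odd→even.
Parity must change: odd → even — ✓.
ΔS = 0: S: 1 → 1 — ✓.
ΔL = 0, ±1 (not L=0↔0): L: 0 → 0, ΔL = +0 — ✗.
ΔJ = 0, ±1 (not J=0↔0): J: 1 → 1, ΔJ = +0 — ✓.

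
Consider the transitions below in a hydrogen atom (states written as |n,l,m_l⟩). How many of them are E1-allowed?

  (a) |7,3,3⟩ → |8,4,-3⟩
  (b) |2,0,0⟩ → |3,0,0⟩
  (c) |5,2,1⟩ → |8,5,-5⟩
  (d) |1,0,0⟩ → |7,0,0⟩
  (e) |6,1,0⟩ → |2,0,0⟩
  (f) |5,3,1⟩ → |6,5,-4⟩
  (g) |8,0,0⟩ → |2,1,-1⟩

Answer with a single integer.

2

(a) forbidden — Δm_l = -6 (E1 requires Δm_l = 0, ±1)
(b) forbidden — Δl = +0 (E1 requires Δl = ±1)
(c) forbidden — Δl = +3 (E1 requires Δl = ±1); Δm_l = -6 (E1 requires Δm_l = 0, ±1)
(d) forbidden — Δl = +0 (E1 requires Δl = ±1)
(e) allowed
(f) forbidden — Δl = +2 (E1 requires Δl = ±1); Δm_l = -5 (E1 requires Δm_l = 0, ±1)
(g) allowed
Total allowed: 2 of 7.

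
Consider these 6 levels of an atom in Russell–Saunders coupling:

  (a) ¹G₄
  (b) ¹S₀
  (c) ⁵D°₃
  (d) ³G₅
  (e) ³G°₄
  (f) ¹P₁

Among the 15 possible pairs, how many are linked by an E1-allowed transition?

(a)–(b): forbidden (parity, ΔL, ΔJ).
(a)–(c): forbidden (ΔS, ΔL).
(a)–(d): forbidden (parity, ΔS).
(a)–(e): forbidden (ΔS).
(a)–(f): forbidden (parity, ΔL, ΔJ).
(b)–(c): forbidden (ΔS, ΔL, ΔJ).
(b)–(d): forbidden (parity, ΔS, ΔL, ΔJ).
(b)–(e): forbidden (ΔS, ΔL, ΔJ).
(b)–(f): forbidden (parity).
(c)–(d): forbidden (ΔS, ΔL, ΔJ).
(c)–(e): forbidden (parity, ΔS, ΔL).
(c)–(f): forbidden (ΔS, ΔJ).
(d)–(e): allowed.
(d)–(f): forbidden (parity, ΔS, ΔL, ΔJ).
(e)–(f): forbidden (ΔS, ΔL, ΔJ).
Allowed pairs: 1 of 15.

1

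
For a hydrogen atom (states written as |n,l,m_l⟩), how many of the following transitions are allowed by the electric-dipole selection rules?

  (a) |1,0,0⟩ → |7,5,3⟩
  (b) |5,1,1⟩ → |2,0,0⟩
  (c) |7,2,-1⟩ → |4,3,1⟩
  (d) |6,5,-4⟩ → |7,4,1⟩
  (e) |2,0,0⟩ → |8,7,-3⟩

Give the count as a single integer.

1

(a) forbidden — Δl = +5 (E1 requires Δl = ±1); Δm_l = +3 (E1 requires Δm_l = 0, ±1)
(b) allowed
(c) forbidden — Δm_l = +2 (E1 requires Δm_l = 0, ±1)
(d) forbidden — Δm_l = +5 (E1 requires Δm_l = 0, ±1)
(e) forbidden — Δl = +7 (E1 requires Δl = ±1); Δm_l = -3 (E1 requires Δm_l = 0, ±1)
Total allowed: 1 of 5.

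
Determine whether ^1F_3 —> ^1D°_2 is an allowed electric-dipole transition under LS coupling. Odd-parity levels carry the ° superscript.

Parity must change: even → odd — ✓.
ΔS = 0: S: 0 → 0 — ✓.
ΔL = 0, ±1 (not L=0↔0): L: 3 → 2, ΔL = -1 — ✓.
ΔJ = 0, ±1 (not J=0↔0): J: 3 → 2, ΔJ = -1 — ✓.
All four E1 rules are satisfied.

allowed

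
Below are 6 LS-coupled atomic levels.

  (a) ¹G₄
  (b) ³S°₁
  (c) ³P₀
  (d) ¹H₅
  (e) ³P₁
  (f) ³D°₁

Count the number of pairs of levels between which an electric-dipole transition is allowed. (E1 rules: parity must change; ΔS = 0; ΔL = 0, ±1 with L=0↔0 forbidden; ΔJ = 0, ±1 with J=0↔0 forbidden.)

4

(a)–(b): forbidden (ΔS, ΔL, ΔJ).
(a)–(c): forbidden (parity, ΔS, ΔL, ΔJ).
(a)–(d): forbidden (parity).
(a)–(e): forbidden (parity, ΔS, ΔL, ΔJ).
(a)–(f): forbidden (ΔS, ΔL, ΔJ).
(b)–(c): allowed.
(b)–(d): forbidden (ΔS, ΔL, ΔJ).
(b)–(e): allowed.
(b)–(f): forbidden (parity, ΔL).
(c)–(d): forbidden (parity, ΔS, ΔL, ΔJ).
(c)–(e): forbidden (parity).
(c)–(f): allowed.
(d)–(e): forbidden (parity, ΔS, ΔL, ΔJ).
(d)–(f): forbidden (ΔS, ΔL, ΔJ).
(e)–(f): allowed.
Allowed pairs: 4 of 15.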